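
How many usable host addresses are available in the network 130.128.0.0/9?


Host bits = 32 - 9 = 23
Total addresses = 2^23 = 8388608
Usable = total - 2 (network and broadcast)
Usable hosts: 8388606


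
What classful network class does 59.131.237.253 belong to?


First octet: 59
Binary: 00111011
0xxxxxxx -> Class A (1-126)
Class A, default mask 255.0.0.0 (/8)


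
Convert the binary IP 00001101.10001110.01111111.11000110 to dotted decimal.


00001101 = 13
10001110 = 142
01111111 = 127
11000110 = 198
IP: 13.142.127.198


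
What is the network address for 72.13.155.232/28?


IP:   01001000.00001101.10011011.11101000
Mask: 11111111.11111111.11111111.11110000
AND operation:
Net:  01001000.00001101.10011011.11100000
Network: 72.13.155.224/28


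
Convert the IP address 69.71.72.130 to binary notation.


69 = 01000101
71 = 01000111
72 = 01001000
130 = 10000010
Binary: 01000101.01000111.01001000.10000010


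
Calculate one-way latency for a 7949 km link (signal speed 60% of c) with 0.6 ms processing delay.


Speed = 0.6 * 3e5 km/s = 180000 km/s
Propagation delay = 7949 / 180000 = 0.0442 s = 44.1611 ms
Processing delay = 0.6 ms
Total one-way latency = 44.7611 ms


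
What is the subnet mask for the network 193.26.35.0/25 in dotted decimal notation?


/25 means 25 network bits, 7 host bits
Binary: 11111111111111111111111110000000
Mask: 255.255.255.128


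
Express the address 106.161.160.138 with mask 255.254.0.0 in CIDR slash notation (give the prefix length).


Binary: 11111111.11111110.00000000.00000000
Count leading 1s
Prefix: /15


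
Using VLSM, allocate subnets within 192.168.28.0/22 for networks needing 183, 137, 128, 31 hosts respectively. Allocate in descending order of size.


183 hosts -> /24 (254 usable): 192.168.28.0/24
137 hosts -> /24 (254 usable): 192.168.29.0/24
128 hosts -> /24 (254 usable): 192.168.30.0/24
31 hosts -> /26 (62 usable): 192.168.31.0/26
Allocation: 192.168.28.0/24 (183 hosts, 254 usable); 192.168.29.0/24 (137 hosts, 254 usable); 192.168.30.0/24 (128 hosts, 254 usable); 192.168.31.0/26 (31 hosts, 62 usable)


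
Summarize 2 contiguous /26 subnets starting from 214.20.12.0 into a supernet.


Original prefix: /26
Number of subnets: 2 = 2^1
New prefix = 26 - 1 = 25
Supernet: 214.20.12.0/25


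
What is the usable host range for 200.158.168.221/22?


Network: 200.158.168.0
Broadcast: 200.158.171.255
First usable = network + 1
Last usable = broadcast - 1
Range: 200.158.168.1 to 200.158.171.254


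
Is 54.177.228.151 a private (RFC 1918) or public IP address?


RFC 1918 private ranges:
  10.0.0.0/8 (10.0.0.0 - 10.255.255.255)
  172.16.0.0/12 (172.16.0.0 - 172.31.255.255)
  192.168.0.0/16 (192.168.0.0 - 192.168.255.255)
Public (not in any RFC 1918 range)


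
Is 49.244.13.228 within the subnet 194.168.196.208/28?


Subnet network: 194.168.196.208
Test IP AND mask: 49.244.13.224
No, 49.244.13.228 is not in 194.168.196.208/28


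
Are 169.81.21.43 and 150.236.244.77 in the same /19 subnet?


Mask: 255.255.224.0
169.81.21.43 AND mask = 169.81.0.0
150.236.244.77 AND mask = 150.236.224.0
No, different subnets (169.81.0.0 vs 150.236.224.0)


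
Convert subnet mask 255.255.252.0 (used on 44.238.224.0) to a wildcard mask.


Subnet mask: 255.255.252.0
Wildcard = 255.255.255.255 - subnet mask
255 - 255 = 0
255 - 255 = 0
255 - 252 = 3
255 - 0 = 255
Wildcard: 0.0.3.255


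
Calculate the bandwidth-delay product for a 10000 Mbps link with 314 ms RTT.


BDP = bandwidth * RTT
= 10000 Mbps * 314 ms
= 10000 * 1e6 * 314 / 1000 bits
= 3140000000 bits
= 392500000 bytes
= 383300.7812 KB
BDP = 3140000000 bits (392500000 bytes)


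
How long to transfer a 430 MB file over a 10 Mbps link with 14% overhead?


Effective throughput = 10 * (1 - 14/100) = 8.6 Mbps
File size in Mb = 430 * 8 = 3440 Mb
Time = 3440 / 8.6
Time = 400 seconds


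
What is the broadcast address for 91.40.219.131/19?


Network: 91.40.192.0/19
Host bits = 13
Set all host bits to 1:
Broadcast: 91.40.223.255


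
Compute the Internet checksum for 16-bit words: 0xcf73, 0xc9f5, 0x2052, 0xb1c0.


Sum all words (with carry folding):
+ 0xcf73 = 0xcf73
+ 0xc9f5 = 0x9969
+ 0x2052 = 0xb9bb
+ 0xb1c0 = 0x6b7c
One's complement: ~0x6b7c
Checksum = 0x9483


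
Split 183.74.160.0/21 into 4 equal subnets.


New prefix = 21 + 2 = 23
Each subnet has 512 addresses
  183.74.160.0/23
  183.74.162.0/23
  183.74.164.0/23
  183.74.166.0/23
Subnets: 183.74.160.0/23, 183.74.162.0/23, 183.74.164.0/23, 183.74.166.0/23


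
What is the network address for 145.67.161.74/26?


IP:   10010001.01000011.10100001.01001010
Mask: 11111111.11111111.11111111.11000000
AND operation:
Net:  10010001.01000011.10100001.01000000
Network: 145.67.161.64/26


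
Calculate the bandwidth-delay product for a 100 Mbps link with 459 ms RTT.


BDP = bandwidth * RTT
= 100 Mbps * 459 ms
= 100 * 1e6 * 459 / 1000 bits
= 45900000 bits
= 5737500 bytes
= 5603.0273 KB
BDP = 45900000 bits (5737500 bytes)


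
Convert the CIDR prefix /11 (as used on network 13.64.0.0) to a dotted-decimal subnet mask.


/11 means 11 network bits, 21 host bits
Binary: 11111111111000000000000000000000
Mask: 255.224.0.0


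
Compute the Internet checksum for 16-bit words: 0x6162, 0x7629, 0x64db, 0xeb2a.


Sum all words (with carry folding):
+ 0x6162 = 0x6162
+ 0x7629 = 0xd78b
+ 0x64db = 0x3c67
+ 0xeb2a = 0x2792
One's complement: ~0x2792
Checksum = 0xd86d


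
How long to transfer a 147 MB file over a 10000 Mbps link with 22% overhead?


Effective throughput = 10000 * (1 - 22/100) = 7800 Mbps
File size in Mb = 147 * 8 = 1176 Mb
Time = 1176 / 7800
Time = 0.1508 seconds


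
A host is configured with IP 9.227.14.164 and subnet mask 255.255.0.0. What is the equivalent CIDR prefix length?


Binary: 11111111.11111111.00000000.00000000
Count leading 1s
Prefix: /16


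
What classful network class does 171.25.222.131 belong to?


First octet: 171
Binary: 10101011
10xxxxxx -> Class B (128-191)
Class B, default mask 255.255.0.0 (/16)


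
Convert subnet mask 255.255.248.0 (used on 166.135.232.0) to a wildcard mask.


Subnet mask: 255.255.248.0
Wildcard = 255.255.255.255 - subnet mask
255 - 255 = 0
255 - 255 = 0
255 - 248 = 7
255 - 0 = 255
Wildcard: 0.0.7.255


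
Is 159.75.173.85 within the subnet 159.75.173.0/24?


Subnet network: 159.75.173.0
Test IP AND mask: 159.75.173.0
Yes, 159.75.173.85 is in 159.75.173.0/24


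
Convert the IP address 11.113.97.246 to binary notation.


11 = 00001011
113 = 01110001
97 = 01100001
246 = 11110110
Binary: 00001011.01110001.01100001.11110110


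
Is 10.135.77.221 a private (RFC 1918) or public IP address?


RFC 1918 private ranges:
  10.0.0.0/8 (10.0.0.0 - 10.255.255.255)
  172.16.0.0/12 (172.16.0.0 - 172.31.255.255)
  192.168.0.0/16 (192.168.0.0 - 192.168.255.255)
Private (in 10.0.0.0/8)


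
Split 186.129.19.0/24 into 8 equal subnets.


New prefix = 24 + 3 = 27
Each subnet has 32 addresses
  186.129.19.0/27
  186.129.19.32/27
  186.129.19.64/27
  186.129.19.96/27
  186.129.19.128/27
  186.129.19.160/27
  186.129.19.192/27
  186.129.19.224/27
Subnets: 186.129.19.0/27, 186.129.19.32/27, 186.129.19.64/27, 186.129.19.96/27, 186.129.19.128/27, 186.129.19.160/27, 186.129.19.192/27, 186.129.19.224/27


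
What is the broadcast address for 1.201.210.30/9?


Network: 1.128.0.0/9
Host bits = 23
Set all host bits to 1:
Broadcast: 1.255.255.255


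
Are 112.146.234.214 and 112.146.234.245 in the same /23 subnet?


Mask: 255.255.254.0
112.146.234.214 AND mask = 112.146.234.0
112.146.234.245 AND mask = 112.146.234.0
Yes, same subnet (112.146.234.0)


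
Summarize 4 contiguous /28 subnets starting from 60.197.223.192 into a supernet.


Original prefix: /28
Number of subnets: 4 = 2^2
New prefix = 28 - 2 = 26
Supernet: 60.197.223.192/26


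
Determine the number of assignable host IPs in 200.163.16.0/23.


Host bits = 32 - 23 = 9
Total addresses = 2^9 = 512
Usable = total - 2 (network and broadcast)
Usable hosts: 510


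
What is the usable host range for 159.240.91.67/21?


Network: 159.240.88.0
Broadcast: 159.240.95.255
First usable = network + 1
Last usable = broadcast - 1
Range: 159.240.88.1 to 159.240.95.254


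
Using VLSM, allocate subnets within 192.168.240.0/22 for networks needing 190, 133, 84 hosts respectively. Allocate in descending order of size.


190 hosts -> /24 (254 usable): 192.168.240.0/24
133 hosts -> /24 (254 usable): 192.168.241.0/24
84 hosts -> /25 (126 usable): 192.168.242.0/25
Allocation: 192.168.240.0/24 (190 hosts, 254 usable); 192.168.241.0/24 (133 hosts, 254 usable); 192.168.242.0/25 (84 hosts, 126 usable)


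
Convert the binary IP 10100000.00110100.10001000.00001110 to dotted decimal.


10100000 = 160
00110100 = 52
10001000 = 136
00001110 = 14
IP: 160.52.136.14


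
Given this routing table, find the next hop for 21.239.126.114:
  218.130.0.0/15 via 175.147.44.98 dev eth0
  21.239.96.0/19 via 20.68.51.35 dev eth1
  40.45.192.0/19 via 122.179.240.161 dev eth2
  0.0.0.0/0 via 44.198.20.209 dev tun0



Longest prefix match for 21.239.126.114:
  /15 218.130.0.0: no
  /19 21.239.96.0: MATCH
  /19 40.45.192.0: no
  /0 0.0.0.0: MATCH
Selected: next-hop 20.68.51.35 via eth1 (matched /19)


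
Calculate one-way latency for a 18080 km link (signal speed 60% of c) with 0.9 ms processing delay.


Speed = 0.6 * 3e5 km/s = 180000 km/s
Propagation delay = 18080 / 180000 = 0.1004 s = 100.4444 ms
Processing delay = 0.9 ms
Total one-way latency = 101.3444 ms


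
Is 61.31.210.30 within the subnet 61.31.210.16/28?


Subnet network: 61.31.210.16
Test IP AND mask: 61.31.210.16
Yes, 61.31.210.30 is in 61.31.210.16/28


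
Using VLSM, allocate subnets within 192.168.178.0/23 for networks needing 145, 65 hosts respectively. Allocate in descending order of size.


145 hosts -> /24 (254 usable): 192.168.178.0/24
65 hosts -> /25 (126 usable): 192.168.179.0/25
Allocation: 192.168.178.0/24 (145 hosts, 254 usable); 192.168.179.0/25 (65 hosts, 126 usable)


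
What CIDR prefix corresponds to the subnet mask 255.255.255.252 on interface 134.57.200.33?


Binary: 11111111.11111111.11111111.11111100
Count leading 1s
Prefix: /30


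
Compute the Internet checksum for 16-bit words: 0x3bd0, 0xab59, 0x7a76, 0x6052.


Sum all words (with carry folding):
+ 0x3bd0 = 0x3bd0
+ 0xab59 = 0xe729
+ 0x7a76 = 0x61a0
+ 0x6052 = 0xc1f2
One's complement: ~0xc1f2
Checksum = 0x3e0d


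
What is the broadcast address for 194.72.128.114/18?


Network: 194.72.128.0/18
Host bits = 14
Set all host bits to 1:
Broadcast: 194.72.191.255


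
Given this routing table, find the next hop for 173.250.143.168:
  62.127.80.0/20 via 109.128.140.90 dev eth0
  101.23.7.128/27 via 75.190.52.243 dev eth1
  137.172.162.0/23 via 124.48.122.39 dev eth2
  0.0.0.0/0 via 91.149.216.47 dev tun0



Longest prefix match for 173.250.143.168:
  /20 62.127.80.0: no
  /27 101.23.7.128: no
  /23 137.172.162.0: no
  /0 0.0.0.0: MATCH
Selected: next-hop 91.149.216.47 via tun0 (matched /0)


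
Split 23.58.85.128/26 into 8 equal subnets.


New prefix = 26 + 3 = 29
Each subnet has 8 addresses
  23.58.85.128/29
  23.58.85.136/29
  23.58.85.144/29
  23.58.85.152/29
  23.58.85.160/29
  23.58.85.168/29
  23.58.85.176/29
  23.58.85.184/29
Subnets: 23.58.85.128/29, 23.58.85.136/29, 23.58.85.144/29, 23.58.85.152/29, 23.58.85.160/29, 23.58.85.168/29, 23.58.85.176/29, 23.58.85.184/29


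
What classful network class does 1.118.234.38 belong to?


First octet: 1
Binary: 00000001
0xxxxxxx -> Class A (1-126)
Class A, default mask 255.0.0.0 (/8)


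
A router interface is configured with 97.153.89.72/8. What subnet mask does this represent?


/8 means 8 network bits, 24 host bits
Binary: 11111111000000000000000000000000
Mask: 255.0.0.0


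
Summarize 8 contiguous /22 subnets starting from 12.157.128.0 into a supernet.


Original prefix: /22
Number of subnets: 8 = 2^3
New prefix = 22 - 3 = 19
Supernet: 12.157.128.0/19


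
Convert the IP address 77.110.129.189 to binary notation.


77 = 01001101
110 = 01101110
129 = 10000001
189 = 10111101
Binary: 01001101.01101110.10000001.10111101


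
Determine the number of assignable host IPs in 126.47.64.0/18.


Host bits = 32 - 18 = 14
Total addresses = 2^14 = 16384
Usable = total - 2 (network and broadcast)
Usable hosts: 16382


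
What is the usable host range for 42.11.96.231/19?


Network: 42.11.96.0
Broadcast: 42.11.127.255
First usable = network + 1
Last usable = broadcast - 1
Range: 42.11.96.1 to 42.11.127.254


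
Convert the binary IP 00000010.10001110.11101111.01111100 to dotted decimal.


00000010 = 2
10001110 = 142
11101111 = 239
01111100 = 124
IP: 2.142.239.124


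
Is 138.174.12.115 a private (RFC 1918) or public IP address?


RFC 1918 private ranges:
  10.0.0.0/8 (10.0.0.0 - 10.255.255.255)
  172.16.0.0/12 (172.16.0.0 - 172.31.255.255)
  192.168.0.0/16 (192.168.0.0 - 192.168.255.255)
Public (not in any RFC 1918 range)


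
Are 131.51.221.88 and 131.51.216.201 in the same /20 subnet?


Mask: 255.255.240.0
131.51.221.88 AND mask = 131.51.208.0
131.51.216.201 AND mask = 131.51.208.0
Yes, same subnet (131.51.208.0)


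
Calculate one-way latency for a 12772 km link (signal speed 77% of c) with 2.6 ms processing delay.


Speed = 0.77 * 3e5 km/s = 231000 km/s
Propagation delay = 12772 / 231000 = 0.0553 s = 55.29 ms
Processing delay = 2.6 ms
Total one-way latency = 57.89 ms


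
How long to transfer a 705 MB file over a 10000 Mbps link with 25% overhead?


Effective throughput = 10000 * (1 - 25/100) = 7500 Mbps
File size in Mb = 705 * 8 = 5640 Mb
Time = 5640 / 7500
Time = 0.752 seconds


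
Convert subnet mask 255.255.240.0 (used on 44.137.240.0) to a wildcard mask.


Subnet mask: 255.255.240.0
Wildcard = 255.255.255.255 - subnet mask
255 - 255 = 0
255 - 255 = 0
255 - 240 = 15
255 - 0 = 255
Wildcard: 0.0.15.255


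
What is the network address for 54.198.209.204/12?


IP:   00110110.11000110.11010001.11001100
Mask: 11111111.11110000.00000000.00000000
AND operation:
Net:  00110110.11000000.00000000.00000000
Network: 54.192.0.0/12


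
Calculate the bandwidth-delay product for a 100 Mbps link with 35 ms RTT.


BDP = bandwidth * RTT
= 100 Mbps * 35 ms
= 100 * 1e6 * 35 / 1000 bits
= 3500000 bits
= 437500 bytes
= 427.2461 KB
BDP = 3500000 bits (437500 bytes)


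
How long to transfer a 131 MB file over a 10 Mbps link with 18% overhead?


Effective throughput = 10 * (1 - 18/100) = 8.2 Mbps
File size in Mb = 131 * 8 = 1048 Mb
Time = 1048 / 8.2
Time = 127.8049 seconds


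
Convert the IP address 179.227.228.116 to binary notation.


179 = 10110011
227 = 11100011
228 = 11100100
116 = 01110100
Binary: 10110011.11100011.11100100.01110100


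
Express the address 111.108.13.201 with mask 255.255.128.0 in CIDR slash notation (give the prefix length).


Binary: 11111111.11111111.10000000.00000000
Count leading 1s
Prefix: /17


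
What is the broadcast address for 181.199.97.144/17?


Network: 181.199.0.0/17
Host bits = 15
Set all host bits to 1:
Broadcast: 181.199.127.255


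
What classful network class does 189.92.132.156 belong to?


First octet: 189
Binary: 10111101
10xxxxxx -> Class B (128-191)
Class B, default mask 255.255.0.0 (/16)


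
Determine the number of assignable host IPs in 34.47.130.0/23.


Host bits = 32 - 23 = 9
Total addresses = 2^9 = 512
Usable = total - 2 (network and broadcast)
Usable hosts: 510


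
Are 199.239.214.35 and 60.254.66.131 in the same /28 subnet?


Mask: 255.255.255.240
199.239.214.35 AND mask = 199.239.214.32
60.254.66.131 AND mask = 60.254.66.128
No, different subnets (199.239.214.32 vs 60.254.66.128)


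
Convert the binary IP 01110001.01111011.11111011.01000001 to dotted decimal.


01110001 = 113
01111011 = 123
11111011 = 251
01000001 = 65
IP: 113.123.251.65


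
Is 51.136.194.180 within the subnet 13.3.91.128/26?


Subnet network: 13.3.91.128
Test IP AND mask: 51.136.194.128
No, 51.136.194.180 is not in 13.3.91.128/26


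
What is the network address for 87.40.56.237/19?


IP:   01010111.00101000.00111000.11101101
Mask: 11111111.11111111.11100000.00000000
AND operation:
Net:  01010111.00101000.00100000.00000000
Network: 87.40.32.0/19


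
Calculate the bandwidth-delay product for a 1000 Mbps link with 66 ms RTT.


BDP = bandwidth * RTT
= 1000 Mbps * 66 ms
= 1000 * 1e6 * 66 / 1000 bits
= 66000000 bits
= 8250000 bytes
= 8056.6406 KB
BDP = 66000000 bits (8250000 bytes)


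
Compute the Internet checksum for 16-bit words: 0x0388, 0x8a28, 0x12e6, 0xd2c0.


Sum all words (with carry folding):
+ 0x0388 = 0x0388
+ 0x8a28 = 0x8db0
+ 0x12e6 = 0xa096
+ 0xd2c0 = 0x7357
One's complement: ~0x7357
Checksum = 0x8ca8


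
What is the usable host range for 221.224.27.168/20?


Network: 221.224.16.0
Broadcast: 221.224.31.255
First usable = network + 1
Last usable = broadcast - 1
Range: 221.224.16.1 to 221.224.31.254


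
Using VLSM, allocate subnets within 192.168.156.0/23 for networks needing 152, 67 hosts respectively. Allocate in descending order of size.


152 hosts -> /24 (254 usable): 192.168.156.0/24
67 hosts -> /25 (126 usable): 192.168.157.0/25
Allocation: 192.168.156.0/24 (152 hosts, 254 usable); 192.168.157.0/25 (67 hosts, 126 usable)


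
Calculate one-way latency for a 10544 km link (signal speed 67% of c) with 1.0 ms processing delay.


Speed = 0.67 * 3e5 km/s = 201000 km/s
Propagation delay = 10544 / 201000 = 0.0525 s = 52.4577 ms
Processing delay = 1.0 ms
Total one-way latency = 53.4577 ms


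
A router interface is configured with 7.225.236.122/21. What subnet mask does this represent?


/21 means 21 network bits, 11 host bits
Binary: 11111111111111111111100000000000
Mask: 255.255.248.0


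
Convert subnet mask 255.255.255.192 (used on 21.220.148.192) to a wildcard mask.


Subnet mask: 255.255.255.192
Wildcard = 255.255.255.255 - subnet mask
255 - 255 = 0
255 - 255 = 0
255 - 255 = 0
255 - 192 = 63
Wildcard: 0.0.0.63


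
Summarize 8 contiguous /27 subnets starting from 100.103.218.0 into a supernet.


Original prefix: /27
Number of subnets: 8 = 2^3
New prefix = 27 - 3 = 24
Supernet: 100.103.218.0/24


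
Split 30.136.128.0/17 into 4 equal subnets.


New prefix = 17 + 2 = 19
Each subnet has 8192 addresses
  30.136.128.0/19
  30.136.160.0/19
  30.136.192.0/19
  30.136.224.0/19
Subnets: 30.136.128.0/19, 30.136.160.0/19, 30.136.192.0/19, 30.136.224.0/19


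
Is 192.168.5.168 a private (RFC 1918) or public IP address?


RFC 1918 private ranges:
  10.0.0.0/8 (10.0.0.0 - 10.255.255.255)
  172.16.0.0/12 (172.16.0.0 - 172.31.255.255)
  192.168.0.0/16 (192.168.0.0 - 192.168.255.255)
Private (in 192.168.0.0/16)


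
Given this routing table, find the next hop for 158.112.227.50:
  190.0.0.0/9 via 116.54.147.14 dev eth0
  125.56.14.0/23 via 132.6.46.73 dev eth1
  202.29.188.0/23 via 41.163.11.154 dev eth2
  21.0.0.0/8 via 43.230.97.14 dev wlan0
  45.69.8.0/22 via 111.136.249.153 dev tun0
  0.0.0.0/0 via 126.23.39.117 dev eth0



Longest prefix match for 158.112.227.50:
  /9 190.0.0.0: no
  /23 125.56.14.0: no
  /23 202.29.188.0: no
  /8 21.0.0.0: no
  /22 45.69.8.0: no
  /0 0.0.0.0: MATCH
Selected: next-hop 126.23.39.117 via eth0 (matched /0)


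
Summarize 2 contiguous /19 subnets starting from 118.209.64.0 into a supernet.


Original prefix: /19
Number of subnets: 2 = 2^1
New prefix = 19 - 1 = 18
Supernet: 118.209.64.0/18


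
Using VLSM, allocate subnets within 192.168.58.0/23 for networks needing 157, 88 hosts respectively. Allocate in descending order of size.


157 hosts -> /24 (254 usable): 192.168.58.0/24
88 hosts -> /25 (126 usable): 192.168.59.0/25
Allocation: 192.168.58.0/24 (157 hosts, 254 usable); 192.168.59.0/25 (88 hosts, 126 usable)


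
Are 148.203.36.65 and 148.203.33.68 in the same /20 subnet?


Mask: 255.255.240.0
148.203.36.65 AND mask = 148.203.32.0
148.203.33.68 AND mask = 148.203.32.0
Yes, same subnet (148.203.32.0)


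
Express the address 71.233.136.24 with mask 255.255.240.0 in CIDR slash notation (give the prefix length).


Binary: 11111111.11111111.11110000.00000000
Count leading 1s
Prefix: /20


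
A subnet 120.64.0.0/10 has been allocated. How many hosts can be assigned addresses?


Host bits = 32 - 10 = 22
Total addresses = 2^22 = 4194304
Usable = total - 2 (network and broadcast)
Usable hosts: 4194302


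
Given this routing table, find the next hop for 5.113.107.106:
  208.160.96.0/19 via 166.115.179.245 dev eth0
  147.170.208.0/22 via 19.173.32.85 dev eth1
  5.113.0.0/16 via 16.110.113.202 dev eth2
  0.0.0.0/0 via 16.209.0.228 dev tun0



Longest prefix match for 5.113.107.106:
  /19 208.160.96.0: no
  /22 147.170.208.0: no
  /16 5.113.0.0: MATCH
  /0 0.0.0.0: MATCH
Selected: next-hop 16.110.113.202 via eth2 (matched /16)


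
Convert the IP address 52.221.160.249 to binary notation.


52 = 00110100
221 = 11011101
160 = 10100000
249 = 11111001
Binary: 00110100.11011101.10100000.11111001


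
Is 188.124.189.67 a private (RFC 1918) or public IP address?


RFC 1918 private ranges:
  10.0.0.0/8 (10.0.0.0 - 10.255.255.255)
  172.16.0.0/12 (172.16.0.0 - 172.31.255.255)
  192.168.0.0/16 (192.168.0.0 - 192.168.255.255)
Public (not in any RFC 1918 range)


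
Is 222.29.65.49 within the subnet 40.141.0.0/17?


Subnet network: 40.141.0.0
Test IP AND mask: 222.29.0.0
No, 222.29.65.49 is not in 40.141.0.0/17


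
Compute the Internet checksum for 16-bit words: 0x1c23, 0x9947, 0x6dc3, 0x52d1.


Sum all words (with carry folding):
+ 0x1c23 = 0x1c23
+ 0x9947 = 0xb56a
+ 0x6dc3 = 0x232e
+ 0x52d1 = 0x75ff
One's complement: ~0x75ff
Checksum = 0x8a00


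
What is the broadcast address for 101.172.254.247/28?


Network: 101.172.254.240/28
Host bits = 4
Set all host bits to 1:
Broadcast: 101.172.254.255


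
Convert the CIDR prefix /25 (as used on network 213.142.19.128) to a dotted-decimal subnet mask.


/25 means 25 network bits, 7 host bits
Binary: 11111111111111111111111110000000
Mask: 255.255.255.128


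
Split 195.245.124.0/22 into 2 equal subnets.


New prefix = 22 + 1 = 23
Each subnet has 512 addresses
  195.245.124.0/23
  195.245.126.0/23
Subnets: 195.245.124.0/23, 195.245.126.0/23


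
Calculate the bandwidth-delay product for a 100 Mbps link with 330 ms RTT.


BDP = bandwidth * RTT
= 100 Mbps * 330 ms
= 100 * 1e6 * 330 / 1000 bits
= 33000000 bits
= 4125000 bytes
= 4028.3203 KB
BDP = 33000000 bits (4125000 bytes)


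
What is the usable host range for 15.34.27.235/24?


Network: 15.34.27.0
Broadcast: 15.34.27.255
First usable = network + 1
Last usable = broadcast - 1
Range: 15.34.27.1 to 15.34.27.254


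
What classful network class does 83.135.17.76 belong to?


First octet: 83
Binary: 01010011
0xxxxxxx -> Class A (1-126)
Class A, default mask 255.0.0.0 (/8)


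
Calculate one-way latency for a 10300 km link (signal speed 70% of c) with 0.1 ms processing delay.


Speed = 0.7 * 3e5 km/s = 210000 km/s
Propagation delay = 10300 / 210000 = 0.049 s = 49.0476 ms
Processing delay = 0.1 ms
Total one-way latency = 49.1476 ms


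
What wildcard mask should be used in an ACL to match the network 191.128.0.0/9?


Subnet mask: 255.128.0.0
Wildcard = 255.255.255.255 - subnet mask
255 - 255 = 0
255 - 128 = 127
255 - 0 = 255
255 - 0 = 255
Wildcard: 0.127.255.255


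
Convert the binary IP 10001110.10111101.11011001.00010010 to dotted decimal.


10001110 = 142
10111101 = 189
11011001 = 217
00010010 = 18
IP: 142.189.217.18


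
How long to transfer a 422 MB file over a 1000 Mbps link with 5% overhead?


Effective throughput = 1000 * (1 - 5/100) = 950 Mbps
File size in Mb = 422 * 8 = 3376 Mb
Time = 3376 / 950
Time = 3.5537 seconds


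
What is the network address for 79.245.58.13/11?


IP:   01001111.11110101.00111010.00001101
Mask: 11111111.11100000.00000000.00000000
AND operation:
Net:  01001111.11100000.00000000.00000000
Network: 79.224.0.0/11


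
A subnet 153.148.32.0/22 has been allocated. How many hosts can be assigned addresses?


Host bits = 32 - 22 = 10
Total addresses = 2^10 = 1024
Usable = total - 2 (network and broadcast)
Usable hosts: 1022


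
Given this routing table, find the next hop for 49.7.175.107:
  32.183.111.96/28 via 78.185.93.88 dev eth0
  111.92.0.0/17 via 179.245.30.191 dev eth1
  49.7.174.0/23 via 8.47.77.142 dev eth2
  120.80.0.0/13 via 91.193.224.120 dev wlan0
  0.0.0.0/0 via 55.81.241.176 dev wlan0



Longest prefix match for 49.7.175.107:
  /28 32.183.111.96: no
  /17 111.92.0.0: no
  /23 49.7.174.0: MATCH
  /13 120.80.0.0: no
  /0 0.0.0.0: MATCH
Selected: next-hop 8.47.77.142 via eth2 (matched /23)


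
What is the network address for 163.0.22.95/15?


IP:   10100011.00000000.00010110.01011111
Mask: 11111111.11111110.00000000.00000000
AND operation:
Net:  10100011.00000000.00000000.00000000
Network: 163.0.0.0/15


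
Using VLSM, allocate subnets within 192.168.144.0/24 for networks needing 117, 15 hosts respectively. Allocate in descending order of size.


117 hosts -> /25 (126 usable): 192.168.144.0/25
15 hosts -> /27 (30 usable): 192.168.144.128/27
Allocation: 192.168.144.0/25 (117 hosts, 126 usable); 192.168.144.128/27 (15 hosts, 30 usable)


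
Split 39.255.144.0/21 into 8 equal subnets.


New prefix = 21 + 3 = 24
Each subnet has 256 addresses
  39.255.144.0/24
  39.255.145.0/24
  39.255.146.0/24
  39.255.147.0/24
  39.255.148.0/24
  39.255.149.0/24
  39.255.150.0/24
  39.255.151.0/24
Subnets: 39.255.144.0/24, 39.255.145.0/24, 39.255.146.0/24, 39.255.147.0/24, 39.255.148.0/24, 39.255.149.0/24, 39.255.150.0/24, 39.255.151.0/24


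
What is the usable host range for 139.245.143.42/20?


Network: 139.245.128.0
Broadcast: 139.245.143.255
First usable = network + 1
Last usable = broadcast - 1
Range: 139.245.128.1 to 139.245.143.254


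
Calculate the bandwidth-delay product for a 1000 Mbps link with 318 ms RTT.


BDP = bandwidth * RTT
= 1000 Mbps * 318 ms
= 1000 * 1e6 * 318 / 1000 bits
= 318000000 bits
= 39750000 bytes
= 38818.3594 KB
BDP = 318000000 bits (39750000 bytes)


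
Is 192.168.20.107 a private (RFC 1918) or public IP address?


RFC 1918 private ranges:
  10.0.0.0/8 (10.0.0.0 - 10.255.255.255)
  172.16.0.0/12 (172.16.0.0 - 172.31.255.255)
  192.168.0.0/16 (192.168.0.0 - 192.168.255.255)
Private (in 192.168.0.0/16)


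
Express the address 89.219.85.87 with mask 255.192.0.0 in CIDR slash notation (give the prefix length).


Binary: 11111111.11000000.00000000.00000000
Count leading 1s
Prefix: /10


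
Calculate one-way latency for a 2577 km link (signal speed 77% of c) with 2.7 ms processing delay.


Speed = 0.77 * 3e5 km/s = 231000 km/s
Propagation delay = 2577 / 231000 = 0.0112 s = 11.1558 ms
Processing delay = 2.7 ms
Total one-way latency = 13.8558 ms


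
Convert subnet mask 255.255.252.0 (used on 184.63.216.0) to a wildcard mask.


Subnet mask: 255.255.252.0
Wildcard = 255.255.255.255 - subnet mask
255 - 255 = 0
255 - 255 = 0
255 - 252 = 3
255 - 0 = 255
Wildcard: 0.0.3.255


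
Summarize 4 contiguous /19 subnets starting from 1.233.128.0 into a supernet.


Original prefix: /19
Number of subnets: 4 = 2^2
New prefix = 19 - 2 = 17
Supernet: 1.233.128.0/17


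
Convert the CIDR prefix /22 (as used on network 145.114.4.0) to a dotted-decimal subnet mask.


/22 means 22 network bits, 10 host bits
Binary: 11111111111111111111110000000000
Mask: 255.255.252.0


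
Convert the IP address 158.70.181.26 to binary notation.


158 = 10011110
70 = 01000110
181 = 10110101
26 = 00011010
Binary: 10011110.01000110.10110101.00011010


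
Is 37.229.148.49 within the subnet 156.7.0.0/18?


Subnet network: 156.7.0.0
Test IP AND mask: 37.229.128.0
No, 37.229.148.49 is not in 156.7.0.0/18


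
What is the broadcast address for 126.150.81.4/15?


Network: 126.150.0.0/15
Host bits = 17
Set all host bits to 1:
Broadcast: 126.151.255.255


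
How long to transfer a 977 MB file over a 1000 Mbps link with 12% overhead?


Effective throughput = 1000 * (1 - 12/100) = 880 Mbps
File size in Mb = 977 * 8 = 7816 Mb
Time = 7816 / 880
Time = 8.8818 seconds


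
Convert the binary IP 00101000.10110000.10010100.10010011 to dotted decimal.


00101000 = 40
10110000 = 176
10010100 = 148
10010011 = 147
IP: 40.176.148.147


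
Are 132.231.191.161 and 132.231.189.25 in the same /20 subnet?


Mask: 255.255.240.0
132.231.191.161 AND mask = 132.231.176.0
132.231.189.25 AND mask = 132.231.176.0
Yes, same subnet (132.231.176.0)


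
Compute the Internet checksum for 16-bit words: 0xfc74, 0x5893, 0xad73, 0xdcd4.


Sum all words (with carry folding):
+ 0xfc74 = 0xfc74
+ 0x5893 = 0x5508
+ 0xad73 = 0x027c
+ 0xdcd4 = 0xdf50
One's complement: ~0xdf50
Checksum = 0x20af


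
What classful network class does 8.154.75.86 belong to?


First octet: 8
Binary: 00001000
0xxxxxxx -> Class A (1-126)
Class A, default mask 255.0.0.0 (/8)


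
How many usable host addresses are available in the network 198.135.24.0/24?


Host bits = 32 - 24 = 8
Total addresses = 2^8 = 256
Usable = total - 2 (network and broadcast)
Usable hosts: 254


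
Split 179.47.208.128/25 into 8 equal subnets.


New prefix = 25 + 3 = 28
Each subnet has 16 addresses
  179.47.208.128/28
  179.47.208.144/28
  179.47.208.160/28
  179.47.208.176/28
  179.47.208.192/28
  179.47.208.208/28
  179.47.208.224/28
  179.47.208.240/28
Subnets: 179.47.208.128/28, 179.47.208.144/28, 179.47.208.160/28, 179.47.208.176/28, 179.47.208.192/28, 179.47.208.208/28, 179.47.208.224/28, 179.47.208.240/28


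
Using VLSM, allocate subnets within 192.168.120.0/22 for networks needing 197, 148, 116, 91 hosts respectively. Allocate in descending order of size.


197 hosts -> /24 (254 usable): 192.168.120.0/24
148 hosts -> /24 (254 usable): 192.168.121.0/24
116 hosts -> /25 (126 usable): 192.168.122.0/25
91 hosts -> /25 (126 usable): 192.168.122.128/25
Allocation: 192.168.120.0/24 (197 hosts, 254 usable); 192.168.121.0/24 (148 hosts, 254 usable); 192.168.122.0/25 (116 hosts, 126 usable); 192.168.122.128/25 (91 hosts, 126 usable)


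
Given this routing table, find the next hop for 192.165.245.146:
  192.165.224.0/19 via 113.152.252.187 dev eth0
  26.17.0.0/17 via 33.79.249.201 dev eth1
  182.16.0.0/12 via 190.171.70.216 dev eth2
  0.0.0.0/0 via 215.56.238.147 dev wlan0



Longest prefix match for 192.165.245.146:
  /19 192.165.224.0: MATCH
  /17 26.17.0.0: no
  /12 182.16.0.0: no
  /0 0.0.0.0: MATCH
Selected: next-hop 113.152.252.187 via eth0 (matched /19)


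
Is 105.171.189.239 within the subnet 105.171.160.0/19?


Subnet network: 105.171.160.0
Test IP AND mask: 105.171.160.0
Yes, 105.171.189.239 is in 105.171.160.0/19


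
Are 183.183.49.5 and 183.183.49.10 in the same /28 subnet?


Mask: 255.255.255.240
183.183.49.5 AND mask = 183.183.49.0
183.183.49.10 AND mask = 183.183.49.0
Yes, same subnet (183.183.49.0)


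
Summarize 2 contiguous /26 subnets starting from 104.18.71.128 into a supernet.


Original prefix: /26
Number of subnets: 2 = 2^1
New prefix = 26 - 1 = 25
Supernet: 104.18.71.128/25


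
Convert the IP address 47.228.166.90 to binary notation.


47 = 00101111
228 = 11100100
166 = 10100110
90 = 01011010
Binary: 00101111.11100100.10100110.01011010


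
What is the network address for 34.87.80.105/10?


IP:   00100010.01010111.01010000.01101001
Mask: 11111111.11000000.00000000.00000000
AND operation:
Net:  00100010.01000000.00000000.00000000
Network: 34.64.0.0/10


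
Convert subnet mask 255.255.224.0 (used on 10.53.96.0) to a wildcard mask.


Subnet mask: 255.255.224.0
Wildcard = 255.255.255.255 - subnet mask
255 - 255 = 0
255 - 255 = 0
255 - 224 = 31
255 - 0 = 255
Wildcard: 0.0.31.255


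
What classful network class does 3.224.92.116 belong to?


First octet: 3
Binary: 00000011
0xxxxxxx -> Class A (1-126)
Class A, default mask 255.0.0.0 (/8)


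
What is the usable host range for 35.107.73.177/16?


Network: 35.107.0.0
Broadcast: 35.107.255.255
First usable = network + 1
Last usable = broadcast - 1
Range: 35.107.0.1 to 35.107.255.254


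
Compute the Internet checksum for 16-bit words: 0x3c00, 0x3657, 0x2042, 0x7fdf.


Sum all words (with carry folding):
+ 0x3c00 = 0x3c00
+ 0x3657 = 0x7257
+ 0x2042 = 0x9299
+ 0x7fdf = 0x1279
One's complement: ~0x1279
Checksum = 0xed86


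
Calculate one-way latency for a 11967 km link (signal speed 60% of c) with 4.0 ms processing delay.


Speed = 0.6 * 3e5 km/s = 180000 km/s
Propagation delay = 11967 / 180000 = 0.0665 s = 66.4833 ms
Processing delay = 4.0 ms
Total one-way latency = 70.4833 ms


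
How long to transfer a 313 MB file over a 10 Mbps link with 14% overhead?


Effective throughput = 10 * (1 - 14/100) = 8.6 Mbps
File size in Mb = 313 * 8 = 2504 Mb
Time = 2504 / 8.6
Time = 291.1628 seconds


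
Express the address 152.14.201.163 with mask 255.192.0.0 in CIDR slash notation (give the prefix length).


Binary: 11111111.11000000.00000000.00000000
Count leading 1s
Prefix: /10


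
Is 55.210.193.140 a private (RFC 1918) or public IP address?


RFC 1918 private ranges:
  10.0.0.0/8 (10.0.0.0 - 10.255.255.255)
  172.16.0.0/12 (172.16.0.0 - 172.31.255.255)
  192.168.0.0/16 (192.168.0.0 - 192.168.255.255)
Public (not in any RFC 1918 range)


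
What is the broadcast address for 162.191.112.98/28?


Network: 162.191.112.96/28
Host bits = 4
Set all host bits to 1:
Broadcast: 162.191.112.111


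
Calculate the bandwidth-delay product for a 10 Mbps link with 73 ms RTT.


BDP = bandwidth * RTT
= 10 Mbps * 73 ms
= 10 * 1e6 * 73 / 1000 bits
= 730000 bits
= 91250 bytes
= 89.1113 KB
BDP = 730000 bits (91250 bytes)


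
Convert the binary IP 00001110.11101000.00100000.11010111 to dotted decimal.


00001110 = 14
11101000 = 232
00100000 = 32
11010111 = 215
IP: 14.232.32.215


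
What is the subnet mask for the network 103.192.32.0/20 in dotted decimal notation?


/20 means 20 network bits, 12 host bits
Binary: 11111111111111111111000000000000
Mask: 255.255.240.0


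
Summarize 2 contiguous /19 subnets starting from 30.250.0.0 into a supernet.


Original prefix: /19
Number of subnets: 2 = 2^1
New prefix = 19 - 1 = 18
Supernet: 30.250.0.0/18


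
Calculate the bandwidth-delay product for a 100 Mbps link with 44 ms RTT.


BDP = bandwidth * RTT
= 100 Mbps * 44 ms
= 100 * 1e6 * 44 / 1000 bits
= 4400000 bits
= 550000 bytes
= 537.1094 KB
BDP = 4400000 bits (550000 bytes)


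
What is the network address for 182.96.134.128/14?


IP:   10110110.01100000.10000110.10000000
Mask: 11111111.11111100.00000000.00000000
AND operation:
Net:  10110110.01100000.00000000.00000000
Network: 182.96.0.0/14


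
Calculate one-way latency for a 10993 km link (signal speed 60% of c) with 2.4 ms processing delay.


Speed = 0.6 * 3e5 km/s = 180000 km/s
Propagation delay = 10993 / 180000 = 0.0611 s = 61.0722 ms
Processing delay = 2.4 ms
Total one-way latency = 63.4722 ms


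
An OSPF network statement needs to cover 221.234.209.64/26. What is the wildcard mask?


Subnet mask: 255.255.255.192
Wildcard = 255.255.255.255 - subnet mask
255 - 255 = 0
255 - 255 = 0
255 - 255 = 0
255 - 192 = 63
Wildcard: 0.0.0.63


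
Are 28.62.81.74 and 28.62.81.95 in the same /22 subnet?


Mask: 255.255.252.0
28.62.81.74 AND mask = 28.62.80.0
28.62.81.95 AND mask = 28.62.80.0
Yes, same subnet (28.62.80.0)


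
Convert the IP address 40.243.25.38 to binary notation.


40 = 00101000
243 = 11110011
25 = 00011001
38 = 00100110
Binary: 00101000.11110011.00011001.00100110


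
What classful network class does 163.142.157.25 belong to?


First octet: 163
Binary: 10100011
10xxxxxx -> Class B (128-191)
Class B, default mask 255.255.0.0 (/16)


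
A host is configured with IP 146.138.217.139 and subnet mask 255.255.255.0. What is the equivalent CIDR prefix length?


Binary: 11111111.11111111.11111111.00000000
Count leading 1s
Prefix: /24


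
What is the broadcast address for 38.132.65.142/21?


Network: 38.132.64.0/21
Host bits = 11
Set all host bits to 1:
Broadcast: 38.132.71.255


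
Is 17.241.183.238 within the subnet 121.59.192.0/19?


Subnet network: 121.59.192.0
Test IP AND mask: 17.241.160.0
No, 17.241.183.238 is not in 121.59.192.0/19


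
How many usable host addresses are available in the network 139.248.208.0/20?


Host bits = 32 - 20 = 12
Total addresses = 2^12 = 4096
Usable = total - 2 (network and broadcast)
Usable hosts: 4094


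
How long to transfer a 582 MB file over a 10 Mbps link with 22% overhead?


Effective throughput = 10 * (1 - 22/100) = 7.8 Mbps
File size in Mb = 582 * 8 = 4656 Mb
Time = 4656 / 7.8
Time = 596.9231 seconds


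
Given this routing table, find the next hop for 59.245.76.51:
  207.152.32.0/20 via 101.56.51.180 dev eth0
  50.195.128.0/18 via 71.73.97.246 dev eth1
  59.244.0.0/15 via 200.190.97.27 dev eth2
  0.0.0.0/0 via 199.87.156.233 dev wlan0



Longest prefix match for 59.245.76.51:
  /20 207.152.32.0: no
  /18 50.195.128.0: no
  /15 59.244.0.0: MATCH
  /0 0.0.0.0: MATCH
Selected: next-hop 200.190.97.27 via eth2 (matched /15)


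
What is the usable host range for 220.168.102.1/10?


Network: 220.128.0.0
Broadcast: 220.191.255.255
First usable = network + 1
Last usable = broadcast - 1
Range: 220.128.0.1 to 220.191.255.254


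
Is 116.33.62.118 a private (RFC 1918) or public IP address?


RFC 1918 private ranges:
  10.0.0.0/8 (10.0.0.0 - 10.255.255.255)
  172.16.0.0/12 (172.16.0.0 - 172.31.255.255)
  192.168.0.0/16 (192.168.0.0 - 192.168.255.255)
Public (not in any RFC 1918 range)


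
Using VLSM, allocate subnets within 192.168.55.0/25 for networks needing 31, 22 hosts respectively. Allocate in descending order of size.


31 hosts -> /26 (62 usable): 192.168.55.0/26
22 hosts -> /27 (30 usable): 192.168.55.64/27
Allocation: 192.168.55.0/26 (31 hosts, 62 usable); 192.168.55.64/27 (22 hosts, 30 usable)


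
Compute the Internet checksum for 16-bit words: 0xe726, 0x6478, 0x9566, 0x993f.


Sum all words (with carry folding):
+ 0xe726 = 0xe726
+ 0x6478 = 0x4b9f
+ 0x9566 = 0xe105
+ 0x993f = 0x7a45
One's complement: ~0x7a45
Checksum = 0x85ba


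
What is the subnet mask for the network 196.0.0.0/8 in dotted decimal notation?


/8 means 8 network bits, 24 host bits
Binary: 11111111000000000000000000000000
Mask: 255.0.0.0


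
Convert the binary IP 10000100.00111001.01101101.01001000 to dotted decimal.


10000100 = 132
00111001 = 57
01101101 = 109
01001000 = 72
IP: 132.57.109.72


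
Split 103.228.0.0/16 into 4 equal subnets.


New prefix = 16 + 2 = 18
Each subnet has 16384 addresses
  103.228.0.0/18
  103.228.64.0/18
  103.228.128.0/18
  103.228.192.0/18
Subnets: 103.228.0.0/18, 103.228.64.0/18, 103.228.128.0/18, 103.228.192.0/18


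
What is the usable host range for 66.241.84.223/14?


Network: 66.240.0.0
Broadcast: 66.243.255.255
First usable = network + 1
Last usable = broadcast - 1
Range: 66.240.0.1 to 66.243.255.254


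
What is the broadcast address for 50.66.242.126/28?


Network: 50.66.242.112/28
Host bits = 4
Set all host bits to 1:
Broadcast: 50.66.242.127


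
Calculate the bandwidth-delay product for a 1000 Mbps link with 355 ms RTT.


BDP = bandwidth * RTT
= 1000 Mbps * 355 ms
= 1000 * 1e6 * 355 / 1000 bits
= 355000000 bits
= 44375000 bytes
= 43334.9609 KB
BDP = 355000000 bits (44375000 bytes)


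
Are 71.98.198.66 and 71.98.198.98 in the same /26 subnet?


Mask: 255.255.255.192
71.98.198.66 AND mask = 71.98.198.64
71.98.198.98 AND mask = 71.98.198.64
Yes, same subnet (71.98.198.64)
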